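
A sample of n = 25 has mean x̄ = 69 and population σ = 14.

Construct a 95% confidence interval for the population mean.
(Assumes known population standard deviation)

Answer: (63.5120, 74.4880)

Derivation:
Confidence level: 95%, α = 0.05
z_0.025 = 1.960
SE = σ/√n = 14/√25 = 2.8000
Margin of error = 1.960 × 2.8000 = 5.4880
CI: x̄ ± margin = 69 ± 5.4880
CI: (63.5120, 74.4880)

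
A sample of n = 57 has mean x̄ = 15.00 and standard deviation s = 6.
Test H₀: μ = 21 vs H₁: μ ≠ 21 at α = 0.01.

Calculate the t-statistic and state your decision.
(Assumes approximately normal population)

Answer: t = -7.5500, reject H₀

Derivation:
df = n - 1 = 56
SE = s/√n = 6/√57 = 0.7947
t = (x̄ - μ₀)/SE = (15.00 - 21)/0.7947 = -7.5500
Critical value: t_{0.005,56} = ±2.667
p-value < 0.0001
Decision: reject H₀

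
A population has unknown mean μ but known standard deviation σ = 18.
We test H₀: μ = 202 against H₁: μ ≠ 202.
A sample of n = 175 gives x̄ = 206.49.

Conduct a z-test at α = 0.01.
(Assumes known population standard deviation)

Standard error: SE = σ/√n = 18/√175 = 1.3607
z-statistic: z = (x̄ - μ₀)/SE = (206.49 - 202)/1.3607 = 3.2998
Critical value: ±2.576
p-value = 0.0010
Decision: reject H₀

Answer: z = 3.2998, reject H₀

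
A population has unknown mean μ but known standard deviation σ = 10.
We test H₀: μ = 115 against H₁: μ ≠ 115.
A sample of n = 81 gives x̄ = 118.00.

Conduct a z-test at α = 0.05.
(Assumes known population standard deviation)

Standard error: SE = σ/√n = 10/√81 = 1.1111
z-statistic: z = (x̄ - μ₀)/SE = (118.00 - 115)/1.1111 = 2.7000
Critical value: ±1.960
p-value = 0.0069
Decision: reject H₀

Answer: z = 2.7000, reject H₀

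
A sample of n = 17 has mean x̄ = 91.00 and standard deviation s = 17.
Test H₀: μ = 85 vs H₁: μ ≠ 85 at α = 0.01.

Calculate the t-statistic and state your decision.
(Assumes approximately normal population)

df = n - 1 = 16
SE = s/√n = 17/√17 = 4.1231
t = (x̄ - μ₀)/SE = (91.00 - 85)/4.1231 = 1.4552
Critical value: t_{0.005,16} = ±2.921
p-value ≈ 0.1650
Decision: fail to reject H₀

Answer: t = 1.4552, fail to reject H₀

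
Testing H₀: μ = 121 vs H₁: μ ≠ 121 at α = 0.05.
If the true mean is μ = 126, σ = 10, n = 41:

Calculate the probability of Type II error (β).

SE = σ/√n = 10/√41 = 1.5617
Critical values: μ₀ ± z_0.025×SE = 121 ± 1.960×1.5617
Acceptance region: (117.9391, 124.0609)
Under H₁ (μ = 126): z_high = (124.0609 - 126)/1.5617 = -1.2417, z_low = (117.9391 - 126)/1.5617 = -5.1616
β = P(not reject | H₁) = Φ(-1.2417) - Φ(-5.1616) ≈ 0.1072

Answer: β ≈ 0.1072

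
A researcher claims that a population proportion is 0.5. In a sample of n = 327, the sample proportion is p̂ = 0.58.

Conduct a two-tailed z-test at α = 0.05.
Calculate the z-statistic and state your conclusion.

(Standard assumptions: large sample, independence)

Answer: z = 2.8933, reject H₀

Derivation:
H₀: p = 0.5, H₁: p ≠ 0.5
Standard error: SE = √(p₀(1-p₀)/n) = √(0.5×0.5/327) = 0.027650
z-statistic: z = (p̂ - p₀)/SE = (0.58 - 0.5)/0.027650 = 2.8933
Critical value: z_0.025 = ±1.960
p-value = 0.0038
Decision: reject H₀ at α = 0.05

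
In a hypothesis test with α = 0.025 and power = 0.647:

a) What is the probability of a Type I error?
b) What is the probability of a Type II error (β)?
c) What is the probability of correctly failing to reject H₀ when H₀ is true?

a) Type I error probability = α = 0.025
b) Power = P(reject H₀ | H₁ true) = 1 - β = 0.647, so Type II error probability = β = 1 - Power = 0.353
c) P(fail to reject H₀ | H₀ true) = 1 - α = 0.975

Answer: a) 0.025, b) 0.353, c) 0.975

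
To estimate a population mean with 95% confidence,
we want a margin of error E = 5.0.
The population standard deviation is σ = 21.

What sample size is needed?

z_0.025 = 1.960
n = (z×σ/E)² = (1.960×21/5.0)²
n = 67.7658
Round up: n = 68

Answer: n = 68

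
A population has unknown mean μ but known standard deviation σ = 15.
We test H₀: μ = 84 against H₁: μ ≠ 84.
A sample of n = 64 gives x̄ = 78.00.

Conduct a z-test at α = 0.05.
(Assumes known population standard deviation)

Standard error: SE = σ/√n = 15/√64 = 1.8750
z-statistic: z = (x̄ - μ₀)/SE = (78.00 - 84)/1.8750 = -3.2000
Critical value: ±1.960
p-value = 0.0014
Decision: reject H₀

Answer: z = -3.2000, reject H₀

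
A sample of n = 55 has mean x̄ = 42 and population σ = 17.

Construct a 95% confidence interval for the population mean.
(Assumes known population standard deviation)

Answer: (37.5071, 46.4929)

Derivation:
Confidence level: 95%, α = 0.05
z_0.025 = 1.960
SE = σ/√n = 17/√55 = 2.2923
Margin of error = 1.960 × 2.2923 = 4.4929
CI: x̄ ± margin = 42 ± 4.4929
CI: (37.5071, 46.4929)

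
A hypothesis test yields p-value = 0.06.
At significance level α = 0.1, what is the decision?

Answer: reject H₀

Derivation:
Compare p-value to α:
0.06 < 0.1
Decision: reject H₀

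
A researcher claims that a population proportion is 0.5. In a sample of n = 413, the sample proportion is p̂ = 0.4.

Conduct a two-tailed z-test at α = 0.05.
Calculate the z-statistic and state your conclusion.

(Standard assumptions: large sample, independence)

Answer: z = -4.0645, reject H₀

Derivation:
H₀: p = 0.5, H₁: p ≠ 0.5
Standard error: SE = √(p₀(1-p₀)/n) = √(0.5×0.5/413) = 0.024603
z-statistic: z = (p̂ - p₀)/SE = (0.4 - 0.5)/0.024603 = -4.0645
Critical value: z_0.025 = ±1.960
p-value < 0.0001
Decision: reject H₀ at α = 0.05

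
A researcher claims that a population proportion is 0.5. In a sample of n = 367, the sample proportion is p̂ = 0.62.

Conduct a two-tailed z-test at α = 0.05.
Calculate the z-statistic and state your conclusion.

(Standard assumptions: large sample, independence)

Answer: z = 4.5977, reject H₀

Derivation:
H₀: p = 0.5, H₁: p ≠ 0.5
Standard error: SE = √(p₀(1-p₀)/n) = √(0.5×0.5/367) = 0.026100
z-statistic: z = (p̂ - p₀)/SE = (0.62 - 0.5)/0.026100 = 4.5977
Critical value: z_0.025 = ±1.960
p-value < 0.0001
Decision: reject H₀ at α = 0.05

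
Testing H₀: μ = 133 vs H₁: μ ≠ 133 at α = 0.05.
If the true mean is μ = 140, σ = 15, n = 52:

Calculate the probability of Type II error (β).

Answer: β ≈ 0.0800

Derivation:
SE = σ/√n = 15/√52 = 2.0801
Critical values: μ₀ ± z_0.025×SE = 133 ± 1.960×2.0801
Acceptance region: (128.9230, 137.0770)
Under H₁ (μ = 140): z_high = (137.0770 - 140)/2.0801 = -1.4052, z_low = (128.9230 - 140)/2.0801 = -5.3252
β = P(not reject | H₁) = Φ(-1.4052) - Φ(-5.3252) ≈ 0.0800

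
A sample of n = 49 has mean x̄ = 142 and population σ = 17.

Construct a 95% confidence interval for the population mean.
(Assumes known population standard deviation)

Confidence level: 95%, α = 0.05
z_0.025 = 1.960
SE = σ/√n = 17/√49 = 2.4286
Margin of error = 1.960 × 2.4286 = 4.7601
CI: x̄ ± margin = 142 ± 4.7601
CI: (137.2399, 146.7601)

Answer: (137.2399, 146.7601)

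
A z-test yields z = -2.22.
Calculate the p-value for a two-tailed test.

Answer: p-value ≈ 0.0264

Derivation:
For z = -2.22:
p = 2×P(Z > |-2.22|) = 2×(1 - Φ(2.22)) = 0.0264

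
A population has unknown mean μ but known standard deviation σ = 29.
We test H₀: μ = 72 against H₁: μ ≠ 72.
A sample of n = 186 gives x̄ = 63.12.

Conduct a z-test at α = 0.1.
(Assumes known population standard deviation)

Standard error: SE = σ/√n = 29/√186 = 2.1264
z-statistic: z = (x̄ - μ₀)/SE = (63.12 - 72)/2.1264 = -4.1761
Critical value: ±1.645
p-value < 0.0001
Decision: reject H₀

Answer: z = -4.1761, reject H₀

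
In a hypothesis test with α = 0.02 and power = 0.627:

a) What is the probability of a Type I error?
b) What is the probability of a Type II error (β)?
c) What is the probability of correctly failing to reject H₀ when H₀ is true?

Answer: a) 0.02, b) 0.373, c) 0.98

Derivation:
a) Type I error probability = α = 0.02
b) Power = P(reject H₀ | H₁ true) = 1 - β = 0.627, so Type II error probability = β = 1 - Power = 0.373
c) P(fail to reject H₀ | H₀ true) = 1 - α = 0.98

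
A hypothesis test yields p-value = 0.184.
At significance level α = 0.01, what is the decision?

Answer: fail to reject H₀

Derivation:
Compare p-value to α:
0.184 ≥ 0.01
Decision: fail to reject H₀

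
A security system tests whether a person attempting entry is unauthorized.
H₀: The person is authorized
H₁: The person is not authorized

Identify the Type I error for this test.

Type I error: rejecting H₀ when it is actually true (false positive).
Type II error: failing to reject H₀ when H₁ is actually true (false negative).

Answer: Denying entry to an authorized person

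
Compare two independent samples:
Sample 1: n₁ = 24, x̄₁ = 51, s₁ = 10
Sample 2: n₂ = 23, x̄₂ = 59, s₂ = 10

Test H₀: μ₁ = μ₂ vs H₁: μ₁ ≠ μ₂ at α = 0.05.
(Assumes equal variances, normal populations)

Answer: t = -2.7416, reject H₀

Derivation:
Pooled variance: s²_p = [23×10² + 22×10²]/(45) = 100.0000
s_p = 10.0000
SE = s_p×√(1/n₁ + 1/n₂) = 10.0000×√(1/24 + 1/23) = 2.9180
t = (x̄₁ - x̄₂)/SE = (51 - 59)/2.9180 = -2.7416
df = 45, t-critical = ±2.014
Decision: reject H₀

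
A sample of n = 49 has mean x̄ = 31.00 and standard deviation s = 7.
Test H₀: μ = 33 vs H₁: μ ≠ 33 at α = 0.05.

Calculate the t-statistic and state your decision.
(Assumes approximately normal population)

Answer: t = -2.0000, fail to reject H₀

Derivation:
df = n - 1 = 48
SE = s/√n = 7/√49 = 1.0000
t = (x̄ - μ₀)/SE = (31.00 - 33)/1.0000 = -2.0000
Critical value: t_{0.025,48} = ±2.011
p-value ≈ 0.0512
Decision: fail to reject H₀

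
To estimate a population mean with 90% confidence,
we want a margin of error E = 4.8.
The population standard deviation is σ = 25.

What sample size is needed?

z_0.05 = 1.645
n = (z×σ/E)² = (1.645×25/4.8)²
n = 73.4056
Round up: n = 74

Answer: n = 74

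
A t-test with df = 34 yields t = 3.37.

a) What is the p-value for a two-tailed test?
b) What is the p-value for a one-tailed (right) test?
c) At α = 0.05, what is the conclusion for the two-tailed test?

Using t-distribution with df = 34:
a) Two-tailed: p = 2×P(T > 3.37) = 0.0019
b) One-tailed: p = P(T > 3.37) = 0.0009
c) 0.0019 < 0.05, reject H₀

Answer: a) 0.0019, b) 0.0009, c) reject H₀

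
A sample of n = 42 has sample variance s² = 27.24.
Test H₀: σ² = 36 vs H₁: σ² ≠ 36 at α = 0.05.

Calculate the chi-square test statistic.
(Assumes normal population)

df = n - 1 = 41
χ² = (n-1)s²/σ₀² = 41×27.24/36 = 31.0233
Critical values: χ²_{0.975,41} = 25.215, χ²_{0.025,41} = 60.561
Rejection region: χ² < 25.215 or χ² > 60.561
Decision: fail to reject H₀

Answer: χ² = 31.0233, fail to reject H₀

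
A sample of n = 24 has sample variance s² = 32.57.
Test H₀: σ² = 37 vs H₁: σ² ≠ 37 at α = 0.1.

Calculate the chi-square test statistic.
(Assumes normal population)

Answer: χ² = 20.2462, fail to reject H₀

Derivation:
df = n - 1 = 23
χ² = (n-1)s²/σ₀² = 23×32.57/37 = 20.2462
Critical values: χ²_{0.95,23} = 13.091, χ²_{0.05,23} = 35.172
Rejection region: χ² < 13.091 or χ² > 35.172
Decision: fail to reject H₀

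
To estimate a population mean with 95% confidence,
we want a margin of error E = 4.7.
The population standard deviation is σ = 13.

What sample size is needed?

Answer: n = 30

Derivation:
z_0.025 = 1.960
n = (z×σ/E)² = (1.960×13/4.7)²
n = 29.3902
Round up: n = 30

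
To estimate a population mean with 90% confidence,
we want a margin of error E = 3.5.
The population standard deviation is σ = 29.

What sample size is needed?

Answer: n = 186

Derivation:
z_0.05 = 1.645
n = (z×σ/E)² = (1.645×29/3.5)²
n = 185.7769
Round up: n = 186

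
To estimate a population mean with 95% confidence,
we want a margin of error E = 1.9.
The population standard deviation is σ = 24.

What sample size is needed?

Answer: n = 613

Derivation:
z_0.025 = 1.960
n = (z×σ/E)² = (1.960×24/1.9)²
n = 612.9534
Round up: n = 613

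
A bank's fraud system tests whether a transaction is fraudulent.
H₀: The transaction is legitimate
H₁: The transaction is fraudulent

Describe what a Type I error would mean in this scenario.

Answer: Blocking a legitimate transaction as fraud

Derivation:
Type I error (α): Rejecting H₀ when H₀ is true
Type II error (β): Failing to reject H₀ when H₁ is true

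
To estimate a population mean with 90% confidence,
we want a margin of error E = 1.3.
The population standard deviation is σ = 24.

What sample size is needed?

Answer: n = 923

Derivation:
z_0.05 = 1.645
n = (z×σ/E)² = (1.645×24/1.3)²
n = 922.2902
Round up: n = 923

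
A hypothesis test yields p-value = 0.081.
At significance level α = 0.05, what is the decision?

Compare p-value to α:
0.081 ≥ 0.05
Decision: fail to reject H₀

Answer: fail to reject H₀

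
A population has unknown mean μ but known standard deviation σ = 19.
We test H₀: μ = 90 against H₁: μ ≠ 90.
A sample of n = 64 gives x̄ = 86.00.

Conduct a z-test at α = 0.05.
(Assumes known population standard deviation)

Standard error: SE = σ/√n = 19/√64 = 2.3750
z-statistic: z = (x̄ - μ₀)/SE = (86.00 - 90)/2.3750 = -1.6842
Critical value: ±1.960
p-value = 0.0921
Decision: fail to reject H₀

Answer: z = -1.6842, fail to reject H₀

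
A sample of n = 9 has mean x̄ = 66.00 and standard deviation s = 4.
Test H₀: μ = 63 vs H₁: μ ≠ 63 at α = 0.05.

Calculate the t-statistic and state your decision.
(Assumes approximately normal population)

Answer: t = 2.2501, fail to reject H₀

Derivation:
df = n - 1 = 8
SE = s/√n = 4/√9 = 1.3333
t = (x̄ - μ₀)/SE = (66.00 - 63)/1.3333 = 2.2501
Critical value: t_{0.025,8} = ±2.306
p-value ≈ 0.0546
Decision: fail to reject H₀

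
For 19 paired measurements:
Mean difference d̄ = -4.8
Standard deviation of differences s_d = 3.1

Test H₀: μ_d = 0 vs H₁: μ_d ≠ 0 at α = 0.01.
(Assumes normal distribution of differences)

Answer: t = -6.7492, reject H₀

Derivation:
df = n - 1 = 18
SE = s_d/√n = 3.1/√19 = 0.7112
t = d̄/SE = -4.8/0.7112 = -6.7492
Critical value: t_{0.005,18} = ±2.878
p-value < 0.0001
Decision: reject H₀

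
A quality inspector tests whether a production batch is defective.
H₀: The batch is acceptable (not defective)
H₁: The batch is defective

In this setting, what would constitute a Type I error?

Type I error (α): Rejecting H₀ when H₀ is true
Type II error (β): Failing to reject H₀ when H₁ is true

Answer: Rejecting an acceptable batch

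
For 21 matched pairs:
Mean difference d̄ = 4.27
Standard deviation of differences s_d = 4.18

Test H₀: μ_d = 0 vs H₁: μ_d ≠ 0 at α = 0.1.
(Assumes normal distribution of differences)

df = n - 1 = 20
SE = s_d/√n = 4.18/√21 = 0.9122
t = d̄/SE = 4.27/0.9122 = 4.6810
Critical value: t_{0.05,20} = ±1.725
p-value ≈ 0.0001
Decision: reject H₀

Answer: t = 4.6810, reject H₀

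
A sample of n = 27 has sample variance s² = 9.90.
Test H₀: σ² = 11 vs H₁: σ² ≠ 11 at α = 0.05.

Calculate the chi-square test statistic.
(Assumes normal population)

Answer: χ² = 23.4000, fail to reject H₀

Derivation:
df = n - 1 = 26
χ² = (n-1)s²/σ₀² = 26×9.90/11 = 23.4000
Critical values: χ²_{0.975,26} = 13.844, χ²_{0.025,26} = 41.923
Rejection region: χ² < 13.844 or χ² > 41.923
Decision: fail to reject H₀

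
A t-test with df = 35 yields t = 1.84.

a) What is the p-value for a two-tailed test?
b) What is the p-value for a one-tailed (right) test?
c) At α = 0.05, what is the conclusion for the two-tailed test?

Answer: a) 0.0743, b) 0.0371, c) fail to reject H₀

Derivation:
Using t-distribution with df = 35:
a) Two-tailed: p = 2×P(T > 1.84) = 0.0743
b) One-tailed: p = P(T > 1.84) = 0.0371
c) 0.0743 ≥ 0.05, fail to reject H₀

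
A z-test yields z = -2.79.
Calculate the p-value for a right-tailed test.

Answer: p-value ≈ 0.9974

Derivation:
For z = -2.79:
p = P(Z > -2.79) = 1 - Φ(-2.79) = 0.9974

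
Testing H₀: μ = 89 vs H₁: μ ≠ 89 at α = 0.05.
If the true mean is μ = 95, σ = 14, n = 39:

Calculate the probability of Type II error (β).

SE = σ/√n = 14/√39 = 2.2418
Critical values: μ₀ ± z_0.025×SE = 89 ± 1.960×2.2418
Acceptance region: (84.6061, 93.3939)
Under H₁ (μ = 95): z_high = (93.3939 - 95)/2.2418 = -0.7164, z_low = (84.6061 - 95)/2.2418 = -4.6364
β = P(not reject | H₁) = Φ(-0.7164) - Φ(-4.6364) ≈ 0.2369

Answer: β ≈ 0.2369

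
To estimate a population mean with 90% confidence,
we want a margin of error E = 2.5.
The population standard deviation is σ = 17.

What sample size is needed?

Answer: n = 126

Derivation:
z_0.05 = 1.645
n = (z×σ/E)² = (1.645×17/2.5)²
n = 125.1266
Round up: n = 126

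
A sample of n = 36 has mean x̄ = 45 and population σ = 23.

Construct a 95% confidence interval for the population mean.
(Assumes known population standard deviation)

Answer: (37.4867, 52.5133)

Derivation:
Confidence level: 95%, α = 0.05
z_0.025 = 1.960
SE = σ/√n = 23/√36 = 3.8333
Margin of error = 1.960 × 3.8333 = 7.5133
CI: x̄ ± margin = 45 ± 7.5133
CI: (37.4867, 52.5133)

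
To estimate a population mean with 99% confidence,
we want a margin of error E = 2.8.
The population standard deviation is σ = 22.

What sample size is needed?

Answer: n = 410

Derivation:
z_0.005 = 2.576
n = (z×σ/E)² = (2.576×22/2.8)²
n = 409.6576
Round up: n = 410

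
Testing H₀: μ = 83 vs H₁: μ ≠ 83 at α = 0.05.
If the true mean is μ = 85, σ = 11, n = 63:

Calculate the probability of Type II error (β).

SE = σ/√n = 11/√63 = 1.3859
Critical values: μ₀ ± z_0.025×SE = 83 ± 1.960×1.3859
Acceptance region: (80.2836, 85.7164)
Under H₁ (μ = 85): z_high = (85.7164 - 85)/1.3859 = 0.5169, z_low = (80.2836 - 85)/1.3859 = -3.4031
β = P(not reject | H₁) = Φ(0.5169) - Φ(-3.4031) ≈ 0.6971

Answer: β ≈ 0.6971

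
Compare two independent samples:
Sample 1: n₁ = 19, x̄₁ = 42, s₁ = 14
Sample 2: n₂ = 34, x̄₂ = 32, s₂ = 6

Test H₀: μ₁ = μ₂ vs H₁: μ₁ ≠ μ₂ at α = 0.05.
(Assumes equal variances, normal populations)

Pooled variance: s²_p = [18×14² + 33×6²]/(51) = 92.4706
s_p = 9.6162
SE = s_p×√(1/n₁ + 1/n₂) = 9.6162×√(1/19 + 1/34) = 2.7544
t = (x̄₁ - x̄₂)/SE = (42 - 32)/2.7544 = 3.6306
df = 51, t-critical = ±2.008
Decision: reject H₀

Answer: t = 3.6306, reject H₀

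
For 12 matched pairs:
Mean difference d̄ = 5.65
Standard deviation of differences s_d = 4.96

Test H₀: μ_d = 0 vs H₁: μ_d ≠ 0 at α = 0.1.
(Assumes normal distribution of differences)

df = n - 1 = 11
SE = s_d/√n = 4.96/√12 = 1.4318
t = d̄/SE = 5.65/1.4318 = 3.9461
Critical value: t_{0.05,11} = ±1.796
p-value ≈ 0.0023
Decision: reject H₀

Answer: t = 3.9461, reject H₀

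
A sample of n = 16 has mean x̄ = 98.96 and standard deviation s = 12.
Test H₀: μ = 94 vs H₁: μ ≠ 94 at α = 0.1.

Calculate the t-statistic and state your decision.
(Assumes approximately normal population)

Answer: t = 1.6533, fail to reject H₀

Derivation:
df = n - 1 = 15
SE = s/√n = 12/√16 = 3.0000
t = (x̄ - μ₀)/SE = (98.96 - 94)/3.0000 = 1.6533
Critical value: t_{0.05,15} = ±1.753
p-value ≈ 0.1190
Decision: fail to reject H₀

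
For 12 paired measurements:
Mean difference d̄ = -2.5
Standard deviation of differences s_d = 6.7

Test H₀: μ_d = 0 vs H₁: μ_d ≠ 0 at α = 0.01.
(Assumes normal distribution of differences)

Answer: t = -1.2926, fail to reject H₀

Derivation:
df = n - 1 = 11
SE = s_d/√n = 6.7/√12 = 1.9341
t = d̄/SE = -2.5/1.9341 = -1.2926
Critical value: t_{0.005,11} = ±3.106
p-value ≈ 0.2226
Decision: fail to reject H₀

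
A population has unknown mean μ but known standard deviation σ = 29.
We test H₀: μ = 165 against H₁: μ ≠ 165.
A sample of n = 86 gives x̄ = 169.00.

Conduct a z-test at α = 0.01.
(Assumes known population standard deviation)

Standard error: SE = σ/√n = 29/√86 = 3.1272
z-statistic: z = (x̄ - μ₀)/SE = (169.00 - 165)/3.1272 = 1.2791
Critical value: ±2.576
p-value = 0.2009
Decision: fail to reject H₀

Answer: z = 1.2791, fail to reject H₀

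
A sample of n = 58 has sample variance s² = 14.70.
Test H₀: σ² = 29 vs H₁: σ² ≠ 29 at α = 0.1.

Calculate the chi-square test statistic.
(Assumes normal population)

df = n - 1 = 57
χ² = (n-1)s²/σ₀² = 57×14.70/29 = 28.8931
Critical values: χ²_{0.95,57} = 40.646, χ²_{0.05,57} = 75.624
Rejection region: χ² < 40.646 or χ² > 75.624
Decision: reject H₀

Answer: χ² = 28.8931, reject H₀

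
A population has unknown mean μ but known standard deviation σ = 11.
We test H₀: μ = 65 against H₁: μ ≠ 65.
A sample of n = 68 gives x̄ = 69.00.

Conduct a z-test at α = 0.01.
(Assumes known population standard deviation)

Standard error: SE = σ/√n = 11/√68 = 1.3339
z-statistic: z = (x̄ - μ₀)/SE = (69.00 - 65)/1.3339 = 2.9987
Critical value: ±2.576
p-value = 0.0027
Decision: reject H₀

Answer: z = 2.9987, reject H₀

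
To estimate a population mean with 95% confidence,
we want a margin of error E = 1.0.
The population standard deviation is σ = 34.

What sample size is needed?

z_0.025 = 1.960
n = (z×σ/E)² = (1.960×34/1.0)²
n = 4440.8896
Round up: n = 4441

Answer: n = 4441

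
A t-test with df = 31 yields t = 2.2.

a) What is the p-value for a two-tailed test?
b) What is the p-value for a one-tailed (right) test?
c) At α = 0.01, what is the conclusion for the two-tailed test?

Using t-distribution with df = 31:
a) Two-tailed: p = 2×P(T > 2.2) = 0.0354
b) One-tailed: p = P(T > 2.2) = 0.0177
c) 0.0354 ≥ 0.01, fail to reject H₀

Answer: a) 0.0354, b) 0.0177, c) fail to reject H₀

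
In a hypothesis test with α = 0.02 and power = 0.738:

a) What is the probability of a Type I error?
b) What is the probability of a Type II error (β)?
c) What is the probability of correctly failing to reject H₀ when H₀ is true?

Answer: a) 0.02, b) 0.262, c) 0.98

Derivation:
a) Type I error probability = α = 0.02
b) Power = P(reject H₀ | H₁ true) = 1 - β = 0.738, so Type II error probability = β = 1 - Power = 0.262
c) P(fail to reject H₀ | H₀ true) = 1 - α = 0.98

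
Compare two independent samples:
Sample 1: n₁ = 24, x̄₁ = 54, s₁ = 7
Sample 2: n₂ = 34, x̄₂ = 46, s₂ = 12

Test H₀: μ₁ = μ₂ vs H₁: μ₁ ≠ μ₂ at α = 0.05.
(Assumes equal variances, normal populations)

Answer: t = 2.9286, reject H₀

Derivation:
Pooled variance: s²_p = [23×7² + 33×12²]/(56) = 104.9821
s_p = 10.2461
SE = s_p×√(1/n₁ + 1/n₂) = 10.2461×√(1/24 + 1/34) = 2.7317
t = (x̄₁ - x̄₂)/SE = (54 - 46)/2.7317 = 2.9286
df = 56, t-critical = ±2.003
Decision: reject H₀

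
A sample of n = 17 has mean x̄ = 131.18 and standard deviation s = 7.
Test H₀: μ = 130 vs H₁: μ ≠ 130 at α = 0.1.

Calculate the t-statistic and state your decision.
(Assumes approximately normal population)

Answer: t = 0.6951, fail to reject H₀

Derivation:
df = n - 1 = 16
SE = s/√n = 7/√17 = 1.6977
t = (x̄ - μ₀)/SE = (131.18 - 130)/1.6977 = 0.6951
Critical value: t_{0.05,16} = ±1.746
p-value ≈ 0.4970
Decision: fail to reject H₀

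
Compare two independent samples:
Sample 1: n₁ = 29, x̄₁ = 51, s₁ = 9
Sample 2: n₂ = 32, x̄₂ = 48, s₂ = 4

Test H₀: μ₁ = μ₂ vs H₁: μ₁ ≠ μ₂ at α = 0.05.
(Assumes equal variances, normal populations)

Answer: t = 1.7096, fail to reject H₀

Derivation:
Pooled variance: s²_p = [28×9² + 31×4²]/(59) = 46.8475
s_p = 6.8445
SE = s_p×√(1/n₁ + 1/n₂) = 6.8445×√(1/29 + 1/32) = 1.7548
t = (x̄₁ - x̄₂)/SE = (51 - 48)/1.7548 = 1.7096
df = 59, t-critical = ±2.001
Decision: fail to reject H₀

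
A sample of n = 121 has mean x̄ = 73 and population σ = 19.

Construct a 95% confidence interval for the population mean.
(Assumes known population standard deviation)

Confidence level: 95%, α = 0.05
z_0.025 = 1.960
SE = σ/√n = 19/√121 = 1.7273
Margin of error = 1.960 × 1.7273 = 3.3855
CI: x̄ ± margin = 73 ± 3.3855
CI: (69.6145, 76.3855)

Answer: (69.6145, 76.3855)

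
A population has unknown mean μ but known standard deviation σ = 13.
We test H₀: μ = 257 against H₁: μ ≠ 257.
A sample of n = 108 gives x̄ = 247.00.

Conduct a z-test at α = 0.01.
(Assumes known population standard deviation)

Standard error: SE = σ/√n = 13/√108 = 1.2509
z-statistic: z = (x̄ - μ₀)/SE = (247.00 - 257)/1.2509 = -7.9942
Critical value: ±2.576
p-value < 0.0001
Decision: reject H₀

Answer: z = -7.9942, reject H₀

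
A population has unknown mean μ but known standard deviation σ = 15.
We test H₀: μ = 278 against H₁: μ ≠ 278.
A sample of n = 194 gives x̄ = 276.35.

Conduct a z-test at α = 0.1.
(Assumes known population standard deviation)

Answer: z = -1.5322, fail to reject H₀

Derivation:
Standard error: SE = σ/√n = 15/√194 = 1.0769
z-statistic: z = (x̄ - μ₀)/SE = (276.35 - 278)/1.0769 = -1.5322
Critical value: ±1.645
p-value = 0.1255
Decision: fail to reject H₀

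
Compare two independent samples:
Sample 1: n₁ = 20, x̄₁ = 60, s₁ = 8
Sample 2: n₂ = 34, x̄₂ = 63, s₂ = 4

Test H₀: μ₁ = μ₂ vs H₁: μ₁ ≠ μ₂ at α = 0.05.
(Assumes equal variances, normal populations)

Pooled variance: s²_p = [19×8² + 33×4²]/(52) = 33.5385
s_p = 5.7912
SE = s_p×√(1/n₁ + 1/n₂) = 5.7912×√(1/20 + 1/34) = 1.6320
t = (x̄₁ - x̄₂)/SE = (60 - 63)/1.6320 = -1.8382
df = 52, t-critical = ±2.007
Decision: fail to reject H₀

Answer: t = -1.8382, fail to reject H₀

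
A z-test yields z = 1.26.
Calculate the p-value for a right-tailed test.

Answer: p-value ≈ 0.1038

Derivation:
For z = 1.26:
p = P(Z > 1.26) = 1 - Φ(1.26) = 0.1038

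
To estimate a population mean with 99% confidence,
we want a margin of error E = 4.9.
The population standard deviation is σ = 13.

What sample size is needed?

Answer: n = 47

Derivation:
z_0.005 = 2.576
n = (z×σ/E)² = (2.576×13/4.9)²
n = 46.7075
Round up: n = 47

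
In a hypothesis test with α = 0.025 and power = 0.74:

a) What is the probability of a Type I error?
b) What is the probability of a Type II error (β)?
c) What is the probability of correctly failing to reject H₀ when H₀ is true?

a) Type I error probability = α = 0.025
b) Power = P(reject H₀ | H₁ true) = 1 - β = 0.74, so Type II error probability = β = 1 - Power = 0.26
c) P(fail to reject H₀ | H₀ true) = 1 - α = 0.975

Answer: a) 0.025, b) 0.26, c) 0.975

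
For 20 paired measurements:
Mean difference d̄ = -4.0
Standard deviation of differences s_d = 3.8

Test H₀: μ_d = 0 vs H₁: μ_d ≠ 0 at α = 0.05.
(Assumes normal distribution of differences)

df = n - 1 = 19
SE = s_d/√n = 3.8/√20 = 0.8497
t = d̄/SE = -4.0/0.8497 = -4.7075
Critical value: t_{0.025,19} = ±2.093
p-value ≈ 0.0002
Decision: reject H₀

Answer: t = -4.7075, reject H₀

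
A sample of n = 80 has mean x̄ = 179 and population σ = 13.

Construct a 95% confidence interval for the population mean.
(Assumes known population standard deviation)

Confidence level: 95%, α = 0.05
z_0.025 = 1.960
SE = σ/√n = 13/√80 = 1.4534
Margin of error = 1.960 × 1.4534 = 2.8487
CI: x̄ ± margin = 179 ± 2.8487
CI: (176.1513, 181.8487)

Answer: (176.1513, 181.8487)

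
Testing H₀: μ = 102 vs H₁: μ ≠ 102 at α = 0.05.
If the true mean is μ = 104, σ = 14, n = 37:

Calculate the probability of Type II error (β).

SE = σ/√n = 14/√37 = 2.3016
Critical values: μ₀ ± z_0.025×SE = 102 ± 1.960×2.3016
Acceptance region: (97.4889, 106.5111)
Under H₁ (μ = 104): z_high = (106.5111 - 104)/2.3016 = 1.0910, z_low = (97.4889 - 104)/2.3016 = -2.8289
β = P(not reject | H₁) = Φ(1.0910) - Φ(-2.8289) ≈ 0.8600

Answer: β ≈ 0.8600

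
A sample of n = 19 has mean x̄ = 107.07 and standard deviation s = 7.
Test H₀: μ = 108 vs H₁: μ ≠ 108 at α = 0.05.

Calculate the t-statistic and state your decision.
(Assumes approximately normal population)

df = n - 1 = 18
SE = s/√n = 7/√19 = 1.6059
t = (x̄ - μ₀)/SE = (107.07 - 108)/1.6059 = -0.5791
Critical value: t_{0.025,18} = ±2.101
p-value ≈ 0.5697
Decision: fail to reject H₀

Answer: t = -0.5791, fail to reject H₀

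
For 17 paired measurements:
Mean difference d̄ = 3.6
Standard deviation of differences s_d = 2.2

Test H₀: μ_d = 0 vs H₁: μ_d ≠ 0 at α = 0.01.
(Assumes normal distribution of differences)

Answer: t = 6.7466, reject H₀

Derivation:
df = n - 1 = 16
SE = s_d/√n = 2.2/√17 = 0.5336
t = d̄/SE = 3.6/0.5336 = 6.7466
Critical value: t_{0.005,16} = ±2.921
p-value < 0.0001
Decision: reject H₀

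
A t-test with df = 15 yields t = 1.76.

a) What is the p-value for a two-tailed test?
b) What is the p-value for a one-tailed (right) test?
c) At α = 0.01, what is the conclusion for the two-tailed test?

Answer: a) 0.0988, b) 0.0494, c) fail to reject H₀

Derivation:
Using t-distribution with df = 15:
a) Two-tailed: p = 2×P(T > 1.76) = 0.0988
b) One-tailed: p = P(T > 1.76) = 0.0494
c) 0.0988 ≥ 0.01, fail to reject H₀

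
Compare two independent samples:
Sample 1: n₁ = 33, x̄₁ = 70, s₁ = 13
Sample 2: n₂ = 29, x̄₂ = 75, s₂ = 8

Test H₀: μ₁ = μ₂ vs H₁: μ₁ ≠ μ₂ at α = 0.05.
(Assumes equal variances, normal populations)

Pooled variance: s²_p = [32×13² + 28×8²]/(60) = 120.0000
s_p = 10.9545
SE = s_p×√(1/n₁ + 1/n₂) = 10.9545×√(1/33 + 1/29) = 2.7883
t = (x̄₁ - x̄₂)/SE = (70 - 75)/2.7883 = -1.7932
df = 60, t-critical = ±2.000
Decision: fail to reject H₀

Answer: t = -1.7932, fail to reject H₀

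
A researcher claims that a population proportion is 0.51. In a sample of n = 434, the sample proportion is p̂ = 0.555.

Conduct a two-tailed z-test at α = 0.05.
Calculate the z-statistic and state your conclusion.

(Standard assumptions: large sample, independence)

Answer: z = 1.8753, fail to reject H₀

Derivation:
H₀: p = 0.51, H₁: p ≠ 0.51
Standard error: SE = √(p₀(1-p₀)/n) = √(0.51×0.49/434) = 0.023996
z-statistic: z = (p̂ - p₀)/SE = (0.555 - 0.51)/0.023996 = 1.8753
Critical value: z_0.025 = ±1.960
p-value = 0.0608
Decision: fail to reject H₀ at α = 0.05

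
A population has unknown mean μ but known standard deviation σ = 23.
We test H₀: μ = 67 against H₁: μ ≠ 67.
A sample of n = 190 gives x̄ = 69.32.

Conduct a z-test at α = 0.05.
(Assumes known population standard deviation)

Standard error: SE = σ/√n = 23/√190 = 1.6686
z-statistic: z = (x̄ - μ₀)/SE = (69.32 - 67)/1.6686 = 1.3904
Critical value: ±1.960
p-value = 0.1644
Decision: fail to reject H₀

Answer: z = 1.3904, fail to reject H₀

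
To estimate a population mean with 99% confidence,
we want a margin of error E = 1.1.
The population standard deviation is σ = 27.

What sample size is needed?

Answer: n = 3998

Derivation:
z_0.005 = 2.576
n = (z×σ/E)² = (2.576×27/1.1)²
n = 3997.9179
Round up: n = 3998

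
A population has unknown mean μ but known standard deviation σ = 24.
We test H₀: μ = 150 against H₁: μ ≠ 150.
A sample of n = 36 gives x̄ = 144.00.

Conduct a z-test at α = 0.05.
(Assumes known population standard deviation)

Standard error: SE = σ/√n = 24/√36 = 4.0000
z-statistic: z = (x̄ - μ₀)/SE = (144.00 - 150)/4.0000 = -1.5000
Critical value: ±1.960
p-value = 0.1336
Decision: fail to reject H₀

Answer: z = -1.5000, fail to reject H₀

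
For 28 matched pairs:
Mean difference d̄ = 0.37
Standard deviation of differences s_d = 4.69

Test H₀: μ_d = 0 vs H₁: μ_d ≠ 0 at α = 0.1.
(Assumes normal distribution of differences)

df = n - 1 = 27
SE = s_d/√n = 4.69/√28 = 0.8863
t = d̄/SE = 0.37/0.8863 = 0.4175
Critical value: t_{0.05,27} = ±1.703
p-value ≈ 0.6796
Decision: fail to reject H₀

Answer: t = 0.4175, fail to reject H₀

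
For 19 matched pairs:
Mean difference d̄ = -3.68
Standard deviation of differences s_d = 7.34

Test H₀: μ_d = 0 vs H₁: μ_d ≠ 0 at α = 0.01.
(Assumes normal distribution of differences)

df = n - 1 = 18
SE = s_d/√n = 7.34/√19 = 1.6839
t = d̄/SE = -3.68/1.6839 = -2.1854
Critical value: t_{0.005,18} = ±2.878
p-value ≈ 0.0423
Decision: fail to reject H₀

Answer: t = -2.1854, fail to reject H₀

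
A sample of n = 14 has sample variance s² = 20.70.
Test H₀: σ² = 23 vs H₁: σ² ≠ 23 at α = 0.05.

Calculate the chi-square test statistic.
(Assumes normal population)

df = n - 1 = 13
χ² = (n-1)s²/σ₀² = 13×20.70/23 = 11.7000
Critical values: χ²_{0.975,13} = 5.009, χ²_{0.025,13} = 24.736
Rejection region: χ² < 5.009 or χ² > 24.736
Decision: fail to reject H₀

Answer: χ² = 11.7000, fail to reject H₀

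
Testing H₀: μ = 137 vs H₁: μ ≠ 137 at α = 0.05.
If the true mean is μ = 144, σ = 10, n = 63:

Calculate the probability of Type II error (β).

SE = σ/√n = 10/√63 = 1.2599
Critical values: μ₀ ± z_0.025×SE = 137 ± 1.960×1.2599
Acceptance region: (134.5306, 139.4694)
Under H₁ (μ = 144): z_high = (139.4694 - 144)/1.2599 = -3.5960, z_low = (134.5306 - 144)/1.2599 = -7.5160
β = P(not reject | H₁) = Φ(-3.5960) - Φ(-7.5160) ≈ 0.0002

Answer: β ≈ 0.0002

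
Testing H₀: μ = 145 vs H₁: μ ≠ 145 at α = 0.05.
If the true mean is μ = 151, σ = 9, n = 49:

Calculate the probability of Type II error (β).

SE = σ/√n = 9/√49 = 1.2857
Critical values: μ₀ ± z_0.025×SE = 145 ± 1.960×1.2857
Acceptance region: (142.4800, 147.5200)
Under H₁ (μ = 151): z_high = (147.5200 - 151)/1.2857 = -2.7067, z_low = (142.4800 - 151)/1.2857 = -6.6267
β = P(not reject | H₁) = Φ(-2.7067) - Φ(-6.6267) ≈ 0.0034

Answer: β ≈ 0.0034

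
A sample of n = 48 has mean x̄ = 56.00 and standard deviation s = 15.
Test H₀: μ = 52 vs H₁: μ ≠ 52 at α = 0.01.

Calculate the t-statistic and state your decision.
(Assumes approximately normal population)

df = n - 1 = 47
SE = s/√n = 15/√48 = 2.1651
t = (x̄ - μ₀)/SE = (56.00 - 52)/2.1651 = 1.8475
Critical value: t_{0.005,47} = ±2.685
p-value ≈ 0.0710
Decision: fail to reject H₀

Answer: t = 1.8475, fail to reject H₀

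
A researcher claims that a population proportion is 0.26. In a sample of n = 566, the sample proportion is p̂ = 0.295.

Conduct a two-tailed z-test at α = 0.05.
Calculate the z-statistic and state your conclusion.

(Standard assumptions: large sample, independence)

H₀: p = 0.26, H₁: p ≠ 0.26
Standard error: SE = √(p₀(1-p₀)/n) = √(0.26×0.74/566) = 0.018437
z-statistic: z = (p̂ - p₀)/SE = (0.295 - 0.26)/0.018437 = 1.8984
Critical value: z_0.025 = ±1.960
p-value = 0.0576
Decision: fail to reject H₀ at α = 0.05

Answer: z = 1.8984, fail to reject H₀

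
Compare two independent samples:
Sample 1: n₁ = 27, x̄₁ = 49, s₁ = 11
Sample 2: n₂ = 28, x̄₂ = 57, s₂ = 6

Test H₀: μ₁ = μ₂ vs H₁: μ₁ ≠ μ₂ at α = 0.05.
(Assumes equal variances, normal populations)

Pooled variance: s²_p = [26×11² + 27×6²]/(53) = 77.6981
s_p = 8.8147
SE = s_p×√(1/n₁ + 1/n₂) = 8.8147×√(1/27 + 1/28) = 2.3775
t = (x̄₁ - x̄₂)/SE = (49 - 57)/2.3775 = -3.3649
df = 53, t-critical = ±2.006
Decision: reject H₀

Answer: t = -3.3649, reject H₀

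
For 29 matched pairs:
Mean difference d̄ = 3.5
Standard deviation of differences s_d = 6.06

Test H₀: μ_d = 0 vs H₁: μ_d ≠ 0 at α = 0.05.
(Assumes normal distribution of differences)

Answer: t = 3.1103, reject H₀

Derivation:
df = n - 1 = 28
SE = s_d/√n = 6.06/√29 = 1.1253
t = d̄/SE = 3.5/1.1253 = 3.1103
Critical value: t_{0.025,28} = ±2.048
p-value ≈ 0.0043
Decision: reject H₀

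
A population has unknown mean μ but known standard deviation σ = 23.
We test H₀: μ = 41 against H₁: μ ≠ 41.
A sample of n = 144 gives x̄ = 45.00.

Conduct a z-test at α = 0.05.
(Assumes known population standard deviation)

Standard error: SE = σ/√n = 23/√144 = 1.9167
z-statistic: z = (x̄ - μ₀)/SE = (45.00 - 41)/1.9167 = 2.0869
Critical value: ±1.960
p-value = 0.0369
Decision: reject H₀

Answer: z = 2.0869, reject H₀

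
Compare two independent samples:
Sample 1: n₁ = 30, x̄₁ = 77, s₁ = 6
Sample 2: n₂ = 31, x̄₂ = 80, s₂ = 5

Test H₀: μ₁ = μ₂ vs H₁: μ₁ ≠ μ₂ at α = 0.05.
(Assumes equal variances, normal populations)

Answer: t = -2.1243, reject H₀

Derivation:
Pooled variance: s²_p = [29×6² + 30×5²]/(59) = 30.4068
s_p = 5.5142
SE = s_p×√(1/n₁ + 1/n₂) = 5.5142×√(1/30 + 1/31) = 1.4122
t = (x̄₁ - x̄₂)/SE = (77 - 80)/1.4122 = -2.1243
df = 59, t-critical = ±2.001
Decision: reject H₀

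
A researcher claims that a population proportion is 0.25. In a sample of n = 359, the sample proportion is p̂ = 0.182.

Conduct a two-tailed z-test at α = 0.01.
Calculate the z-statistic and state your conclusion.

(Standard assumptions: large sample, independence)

Answer: z = -2.9754, reject H₀

Derivation:
H₀: p = 0.25, H₁: p ≠ 0.25
Standard error: SE = √(p₀(1-p₀)/n) = √(0.25×0.75/359) = 0.022854
z-statistic: z = (p̂ - p₀)/SE = (0.182 - 0.25)/0.022854 = -2.9754
Critical value: z_0.005 = ±2.576
p-value = 0.0029
Decision: reject H₀ at α = 0.01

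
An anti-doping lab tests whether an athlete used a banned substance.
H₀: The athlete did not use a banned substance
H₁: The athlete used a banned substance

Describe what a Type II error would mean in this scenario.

Answer: Failing to detect doping in an athlete who used a banned substance

Derivation:
Type I error (α): Rejecting H₀ when H₀ is true
Type II error (β): Failing to reject H₀ when H₁ is true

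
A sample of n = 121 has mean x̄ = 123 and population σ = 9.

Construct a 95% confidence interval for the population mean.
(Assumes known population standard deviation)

Answer: (121.3963, 124.6037)

Derivation:
Confidence level: 95%, α = 0.05
z_0.025 = 1.960
SE = σ/√n = 9/√121 = 0.8182
Margin of error = 1.960 × 0.8182 = 1.6037
CI: x̄ ± margin = 123 ± 1.6037
CI: (121.3963, 124.6037)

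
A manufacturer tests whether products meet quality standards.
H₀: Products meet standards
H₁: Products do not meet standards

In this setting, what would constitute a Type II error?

Answer: Accepting products as meeting standards when they don't

Derivation:
Type I error: rejecting H₀ when it is actually true (false positive).
Type II error: failing to reject H₀ when H₁ is actually true (false negative).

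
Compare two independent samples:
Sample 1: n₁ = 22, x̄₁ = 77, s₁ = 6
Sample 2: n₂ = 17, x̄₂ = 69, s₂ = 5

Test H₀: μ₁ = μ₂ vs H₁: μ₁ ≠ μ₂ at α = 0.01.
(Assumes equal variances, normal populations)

Pooled variance: s²_p = [21×6² + 16×5²]/(37) = 31.2432
s_p = 5.5896
SE = s_p×√(1/n₁ + 1/n₂) = 5.5896×√(1/22 + 1/17) = 1.8050
t = (x̄₁ - x̄₂)/SE = (77 - 69)/1.8050 = 4.4321
df = 37, t-critical = ±2.715
Decision: reject H₀

Answer: t = 4.4321, reject H₀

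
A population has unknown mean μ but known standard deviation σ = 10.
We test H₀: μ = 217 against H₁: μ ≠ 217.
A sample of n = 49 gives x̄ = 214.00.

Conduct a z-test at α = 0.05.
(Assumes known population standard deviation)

Standard error: SE = σ/√n = 10/√49 = 1.4286
z-statistic: z = (x̄ - μ₀)/SE = (214.00 - 217)/1.4286 = -2.1000
Critical value: ±1.960
p-value = 0.0357
Decision: reject H₀

Answer: z = -2.1000, reject H₀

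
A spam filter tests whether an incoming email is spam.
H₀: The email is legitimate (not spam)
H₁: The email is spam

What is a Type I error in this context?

Type I error (α): Rejecting H₀ when H₀ is true
Type II error (β): Failing to reject H₀ when H₁ is true

Answer: Marking a legitimate email as spam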